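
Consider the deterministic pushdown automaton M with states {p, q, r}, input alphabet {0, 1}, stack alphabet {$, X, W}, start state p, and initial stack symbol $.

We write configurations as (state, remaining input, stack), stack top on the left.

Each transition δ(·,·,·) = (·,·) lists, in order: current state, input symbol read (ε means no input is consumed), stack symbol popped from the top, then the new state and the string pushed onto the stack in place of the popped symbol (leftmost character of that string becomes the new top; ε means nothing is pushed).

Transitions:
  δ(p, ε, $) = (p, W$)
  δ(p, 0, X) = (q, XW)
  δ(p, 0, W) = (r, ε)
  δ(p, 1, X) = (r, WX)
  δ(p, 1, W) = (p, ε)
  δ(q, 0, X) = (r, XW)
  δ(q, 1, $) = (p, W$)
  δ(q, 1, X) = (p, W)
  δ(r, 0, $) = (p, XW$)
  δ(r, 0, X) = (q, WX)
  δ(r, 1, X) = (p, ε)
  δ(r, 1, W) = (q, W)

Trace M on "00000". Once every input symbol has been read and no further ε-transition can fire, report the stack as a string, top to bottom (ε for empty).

WXWWW$

(p, 00000, $)
  ε-move, top $: go to p, push W$ → (p, 00000, W$)
  read 0, top W: go to r, push ε → (r, 0000, $)
  read 0, top $: go to p, push XW$ → (p, 000, XW$)
  read 0, top X: go to q, push XW → (q, 00, XWW$)
  read 0, top X: go to r, push XW → (r, 0, XWWW$)
  read 0, top X: go to q, push WX → (q, ε, WXWWW$)
All input consumed in state q with stack WXWWW$.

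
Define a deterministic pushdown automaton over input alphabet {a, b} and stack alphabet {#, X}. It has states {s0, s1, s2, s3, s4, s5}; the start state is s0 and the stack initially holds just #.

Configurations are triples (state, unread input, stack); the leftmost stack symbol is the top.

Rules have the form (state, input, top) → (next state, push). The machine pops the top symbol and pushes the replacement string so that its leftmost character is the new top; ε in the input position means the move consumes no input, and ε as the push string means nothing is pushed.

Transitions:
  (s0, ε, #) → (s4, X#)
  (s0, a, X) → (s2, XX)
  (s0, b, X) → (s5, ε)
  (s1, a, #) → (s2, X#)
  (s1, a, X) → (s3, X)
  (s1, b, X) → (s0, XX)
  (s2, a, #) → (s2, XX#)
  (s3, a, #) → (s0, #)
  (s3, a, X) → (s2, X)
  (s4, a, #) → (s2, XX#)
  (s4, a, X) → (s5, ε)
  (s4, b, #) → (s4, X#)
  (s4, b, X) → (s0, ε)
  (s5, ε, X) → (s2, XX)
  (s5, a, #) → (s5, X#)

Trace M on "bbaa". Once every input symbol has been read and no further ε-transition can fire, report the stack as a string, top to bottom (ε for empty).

(s0, bbaa, #) ⊢ (s4, bbaa, X#) ⊢ (s0, baa, #) ⊢ (s4, baa, X#) ⊢ (s0, aa, #) ⊢ (s4, aa, X#) ⊢ (s5, a, #) ⊢ (s5, ε, X#) ⊢ (s2, ε, XX#)
All input consumed in state s2 with stack XX#.

XX#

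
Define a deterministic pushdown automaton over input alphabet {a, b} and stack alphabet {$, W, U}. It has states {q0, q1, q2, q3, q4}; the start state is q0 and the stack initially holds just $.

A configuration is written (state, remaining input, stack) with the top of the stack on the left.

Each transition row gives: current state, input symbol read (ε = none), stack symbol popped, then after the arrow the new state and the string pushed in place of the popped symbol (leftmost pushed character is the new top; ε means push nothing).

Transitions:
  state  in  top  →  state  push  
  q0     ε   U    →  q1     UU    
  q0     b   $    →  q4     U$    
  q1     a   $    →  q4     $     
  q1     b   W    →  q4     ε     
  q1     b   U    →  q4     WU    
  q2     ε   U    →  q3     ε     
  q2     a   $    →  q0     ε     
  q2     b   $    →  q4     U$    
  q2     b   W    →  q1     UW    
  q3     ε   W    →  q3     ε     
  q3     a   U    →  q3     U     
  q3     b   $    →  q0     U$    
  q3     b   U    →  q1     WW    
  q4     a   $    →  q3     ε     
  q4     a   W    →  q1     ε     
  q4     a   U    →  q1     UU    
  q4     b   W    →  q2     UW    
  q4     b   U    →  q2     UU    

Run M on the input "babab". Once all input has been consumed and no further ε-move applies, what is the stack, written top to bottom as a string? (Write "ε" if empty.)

(q0, babab, $)
  read b, top $: go to q4, push U$ → (q4, abab, U$)
  read a, top U: go to q1, push UU → (q1, bab, UU$)
  read b, top U: go to q4, push WU → (q4, ab, WUU$)
  read a, top W: go to q1, push ε → (q1, b, UU$)
  read b, top U: go to q4, push WU → (q4, ε, WUU$)
All input consumed in state q4 with stack WUU$.

WUU$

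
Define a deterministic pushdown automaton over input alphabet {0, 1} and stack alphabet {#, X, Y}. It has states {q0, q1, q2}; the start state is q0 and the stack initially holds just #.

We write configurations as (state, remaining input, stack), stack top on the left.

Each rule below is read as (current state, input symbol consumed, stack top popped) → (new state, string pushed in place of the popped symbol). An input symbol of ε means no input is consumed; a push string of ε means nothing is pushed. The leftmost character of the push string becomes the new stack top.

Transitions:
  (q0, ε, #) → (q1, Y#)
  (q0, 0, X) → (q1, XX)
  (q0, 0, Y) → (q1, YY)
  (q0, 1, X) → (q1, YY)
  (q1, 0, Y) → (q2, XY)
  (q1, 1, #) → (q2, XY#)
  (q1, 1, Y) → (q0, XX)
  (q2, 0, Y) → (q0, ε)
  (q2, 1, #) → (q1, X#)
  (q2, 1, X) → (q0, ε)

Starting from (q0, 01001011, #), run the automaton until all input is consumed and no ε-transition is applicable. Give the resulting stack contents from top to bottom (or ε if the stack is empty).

YYXYY#

(q0, 01001011, #)
  ε-move, top #: go to q1, push Y# → (q1, 01001011, Y#)
  read 0, top Y: go to q2, push XY → (q2, 1001011, XY#)
  read 1, top X: go to q0, push ε → (q0, 001011, Y#)
  read 0, top Y: go to q1, push YY → (q1, 01011, YY#)
  read 0, top Y: go to q2, push XY → (q2, 1011, XYY#)
  read 1, top X: go to q0, push ε → (q0, 011, YY#)
  read 0, top Y: go to q1, push YY → (q1, 11, YYY#)
  read 1, top Y: go to q0, push XX → (q0, 1, XXYY#)
  read 1, top X: go to q1, push YY → (q1, ε, YYXYY#)
All input consumed in state q1 with stack YYXYY#.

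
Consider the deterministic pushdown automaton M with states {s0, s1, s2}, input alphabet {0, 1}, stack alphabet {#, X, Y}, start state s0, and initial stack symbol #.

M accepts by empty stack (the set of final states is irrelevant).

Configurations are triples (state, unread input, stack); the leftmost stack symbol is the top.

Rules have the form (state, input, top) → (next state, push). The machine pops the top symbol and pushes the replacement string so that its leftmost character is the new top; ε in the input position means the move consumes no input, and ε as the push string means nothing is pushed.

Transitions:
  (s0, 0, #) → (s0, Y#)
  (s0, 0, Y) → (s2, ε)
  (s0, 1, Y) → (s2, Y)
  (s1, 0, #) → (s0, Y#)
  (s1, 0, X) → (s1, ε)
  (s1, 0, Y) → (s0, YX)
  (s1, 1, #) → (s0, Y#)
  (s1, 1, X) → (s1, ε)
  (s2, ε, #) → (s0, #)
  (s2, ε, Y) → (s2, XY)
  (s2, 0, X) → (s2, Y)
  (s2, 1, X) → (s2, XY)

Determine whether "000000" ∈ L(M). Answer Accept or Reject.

(s0, 000000, #)
  read 0, top #: go to s0, push Y# → (s0, 00000, Y#)
  read 0, top Y: go to s2, push ε → (s2, 0000, #)
  ε-move, top #: go to s0, push # → (s0, 0000, #)
  read 0, top #: go to s0, push Y# → (s0, 000, Y#)
  read 0, top Y: go to s2, push ε → (s2, 00, #)
  ε-move, top #: go to s0, push # → (s0, 00, #)
  read 0, top #: go to s0, push Y# → (s0, 0, Y#)
  read 0, top Y: go to s2, push ε → (s2, ε, #)
  ε-move, top #: go to s0, push # → (s0, ε, #)
All input consumed; stack is #, not empty, and no further ε-move applies.

Reject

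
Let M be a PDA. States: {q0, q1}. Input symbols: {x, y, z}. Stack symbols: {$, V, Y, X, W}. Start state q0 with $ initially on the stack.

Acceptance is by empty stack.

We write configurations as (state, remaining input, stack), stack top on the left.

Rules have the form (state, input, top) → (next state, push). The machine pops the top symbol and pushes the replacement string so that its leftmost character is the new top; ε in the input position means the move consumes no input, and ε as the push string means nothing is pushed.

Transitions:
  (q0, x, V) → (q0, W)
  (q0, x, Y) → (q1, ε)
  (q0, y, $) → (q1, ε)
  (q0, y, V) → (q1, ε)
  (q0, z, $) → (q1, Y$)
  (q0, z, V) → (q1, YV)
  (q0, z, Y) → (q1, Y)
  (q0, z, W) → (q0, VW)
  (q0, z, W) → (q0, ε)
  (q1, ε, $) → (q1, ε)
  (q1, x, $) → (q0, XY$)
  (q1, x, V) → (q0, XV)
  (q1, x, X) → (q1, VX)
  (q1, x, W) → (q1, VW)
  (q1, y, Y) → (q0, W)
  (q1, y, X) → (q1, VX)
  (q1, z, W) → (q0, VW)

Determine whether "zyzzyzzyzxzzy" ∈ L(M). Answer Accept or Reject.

Accept

One accepting computation: (q0, zyzzyzzyzxzzy, $) ⊢ (q1, yzzyzzyzxzzy, Y$) ⊢ (q0, zzyzzyzxzzy, W$) ⊢ (q0, zyzzyzxzzy, VW$) ⊢ (q1, yzzyzxzzy, YVW$) ⊢ (q0, zzyzxzzy, WVW$) ⊢ (q0, zyzxzzy, VW$) ⊢ (q1, yzxzzy, YVW$) ⊢ (q0, zxzzy, WVW$) ⊢ (q0, xzzy, VW$) ⊢ (q0, zzy, WW$) ⊢ (q0, zy, W$) ⊢ (q0, y, $) ⊢ (q1, ε, ε)
All input consumed and the stack is empty.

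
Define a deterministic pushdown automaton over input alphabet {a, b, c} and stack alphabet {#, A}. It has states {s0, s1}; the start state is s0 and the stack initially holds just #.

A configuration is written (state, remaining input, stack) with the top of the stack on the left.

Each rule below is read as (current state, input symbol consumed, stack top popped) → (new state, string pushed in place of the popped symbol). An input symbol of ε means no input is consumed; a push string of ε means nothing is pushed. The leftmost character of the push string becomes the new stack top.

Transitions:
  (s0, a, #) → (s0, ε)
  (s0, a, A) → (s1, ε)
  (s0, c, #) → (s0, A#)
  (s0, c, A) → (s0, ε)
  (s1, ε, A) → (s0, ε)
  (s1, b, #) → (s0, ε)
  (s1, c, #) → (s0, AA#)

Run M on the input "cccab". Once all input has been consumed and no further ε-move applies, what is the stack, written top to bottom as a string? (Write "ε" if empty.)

(s0, cccab, #)
  read c, top #: go to s0, push A# → (s0, ccab, A#)
  read c, top A: go to s0, push ε → (s0, cab, #)
  read c, top #: go to s0, push A# → (s0, ab, A#)
  read a, top A: go to s1, push ε → (s1, b, #)
  read b, top #: go to s0, push ε → (s0, ε, ε)
All input consumed in state s0 with stack ε.

ε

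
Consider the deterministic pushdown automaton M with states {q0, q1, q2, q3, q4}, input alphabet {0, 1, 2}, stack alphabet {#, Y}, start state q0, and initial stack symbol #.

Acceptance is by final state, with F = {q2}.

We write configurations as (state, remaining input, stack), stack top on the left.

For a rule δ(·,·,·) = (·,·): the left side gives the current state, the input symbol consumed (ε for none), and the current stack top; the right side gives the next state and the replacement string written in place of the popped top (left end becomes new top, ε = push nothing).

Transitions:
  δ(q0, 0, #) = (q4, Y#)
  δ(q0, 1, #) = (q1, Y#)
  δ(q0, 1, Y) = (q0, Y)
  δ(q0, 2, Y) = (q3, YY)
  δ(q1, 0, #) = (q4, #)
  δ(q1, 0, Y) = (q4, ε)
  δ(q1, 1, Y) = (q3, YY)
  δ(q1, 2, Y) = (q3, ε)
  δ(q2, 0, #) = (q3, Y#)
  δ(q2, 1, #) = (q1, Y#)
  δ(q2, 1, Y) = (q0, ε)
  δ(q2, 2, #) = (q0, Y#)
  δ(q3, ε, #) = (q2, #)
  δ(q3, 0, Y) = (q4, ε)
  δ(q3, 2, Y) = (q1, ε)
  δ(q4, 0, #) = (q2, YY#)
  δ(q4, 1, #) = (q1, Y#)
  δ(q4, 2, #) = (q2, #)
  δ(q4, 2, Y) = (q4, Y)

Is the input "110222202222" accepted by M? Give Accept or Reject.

Reject

(q0, 110222202222, #)
  read 1, top #: go to q1, push Y# → (q1, 10222202222, Y#)
  read 1, top Y: go to q3, push YY → (q3, 0222202222, YY#)
  read 0, top Y: go to q4, push ε → (q4, 222202222, Y#)
  read 2, top Y: go to q4, push Y → (q4, 22202222, Y#)
  read 2, top Y: go to q4, push Y → (q4, 2202222, Y#)
  read 2, top Y: go to q4, push Y → (q4, 202222, Y#)
  read 2, top Y: go to q4, push Y → (q4, 02222, Y#)
No transition applies at (q4, 02222, Y#); input not fully consumed.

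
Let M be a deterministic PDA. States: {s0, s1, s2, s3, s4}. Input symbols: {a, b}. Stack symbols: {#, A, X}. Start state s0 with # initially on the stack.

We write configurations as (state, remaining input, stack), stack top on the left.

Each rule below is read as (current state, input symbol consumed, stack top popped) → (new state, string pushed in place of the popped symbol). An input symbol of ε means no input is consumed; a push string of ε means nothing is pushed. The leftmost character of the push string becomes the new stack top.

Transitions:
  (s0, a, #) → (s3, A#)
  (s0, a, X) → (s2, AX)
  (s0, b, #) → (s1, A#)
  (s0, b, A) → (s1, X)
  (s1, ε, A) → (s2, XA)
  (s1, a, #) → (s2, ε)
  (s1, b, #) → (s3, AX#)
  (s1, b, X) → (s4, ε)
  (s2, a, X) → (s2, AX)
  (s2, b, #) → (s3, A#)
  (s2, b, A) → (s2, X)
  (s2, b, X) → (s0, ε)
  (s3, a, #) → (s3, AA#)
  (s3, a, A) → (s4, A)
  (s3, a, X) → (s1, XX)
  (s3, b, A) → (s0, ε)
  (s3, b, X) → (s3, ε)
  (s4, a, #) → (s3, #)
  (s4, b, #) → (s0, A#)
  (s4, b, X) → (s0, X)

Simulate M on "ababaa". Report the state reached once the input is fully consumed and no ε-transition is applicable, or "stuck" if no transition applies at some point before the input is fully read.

(s0, ababaa, #)
  read a, top #: go to s3, push A# → (s3, babaa, A#)
  read b, top A: go to s0, push ε → (s0, abaa, #)
  read a, top #: go to s3, push A# → (s3, baa, A#)
  read b, top A: go to s0, push ε → (s0, aa, #)
  read a, top #: go to s3, push A# → (s3, a, A#)
  read a, top A: go to s4, push A → (s4, ε, A#)
All input consumed; M is in state s4.

s4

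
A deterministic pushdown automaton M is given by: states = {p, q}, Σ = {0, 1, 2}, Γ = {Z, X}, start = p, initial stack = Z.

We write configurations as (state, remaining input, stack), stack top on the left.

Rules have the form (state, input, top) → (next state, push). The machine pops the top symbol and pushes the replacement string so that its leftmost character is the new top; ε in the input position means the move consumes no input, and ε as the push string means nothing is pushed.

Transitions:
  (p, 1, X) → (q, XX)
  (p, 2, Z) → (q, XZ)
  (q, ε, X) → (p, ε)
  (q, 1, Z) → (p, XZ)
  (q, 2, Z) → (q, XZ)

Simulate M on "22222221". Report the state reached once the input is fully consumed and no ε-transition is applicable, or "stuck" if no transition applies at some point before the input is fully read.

(p, 22222221, Z) ⊢ (q, 2222221, XZ) ⊢ (p, 2222221, Z) ⊢ (q, 222221, XZ) ⊢ (p, 222221, Z) ⊢ (q, 22221, XZ) ⊢ (p, 22221, Z) ⊢ (q, 2221, XZ) ⊢ (p, 2221, Z) ⊢ (q, 221, XZ) ⊢ (p, 221, Z) ⊢ (q, 21, XZ) ⊢ (p, 21, Z) ⊢ (q, 1, XZ) ⊢ (p, 1, Z)
No transition for (p, 1, top Z); M blocks with input 1 remaining.

stuck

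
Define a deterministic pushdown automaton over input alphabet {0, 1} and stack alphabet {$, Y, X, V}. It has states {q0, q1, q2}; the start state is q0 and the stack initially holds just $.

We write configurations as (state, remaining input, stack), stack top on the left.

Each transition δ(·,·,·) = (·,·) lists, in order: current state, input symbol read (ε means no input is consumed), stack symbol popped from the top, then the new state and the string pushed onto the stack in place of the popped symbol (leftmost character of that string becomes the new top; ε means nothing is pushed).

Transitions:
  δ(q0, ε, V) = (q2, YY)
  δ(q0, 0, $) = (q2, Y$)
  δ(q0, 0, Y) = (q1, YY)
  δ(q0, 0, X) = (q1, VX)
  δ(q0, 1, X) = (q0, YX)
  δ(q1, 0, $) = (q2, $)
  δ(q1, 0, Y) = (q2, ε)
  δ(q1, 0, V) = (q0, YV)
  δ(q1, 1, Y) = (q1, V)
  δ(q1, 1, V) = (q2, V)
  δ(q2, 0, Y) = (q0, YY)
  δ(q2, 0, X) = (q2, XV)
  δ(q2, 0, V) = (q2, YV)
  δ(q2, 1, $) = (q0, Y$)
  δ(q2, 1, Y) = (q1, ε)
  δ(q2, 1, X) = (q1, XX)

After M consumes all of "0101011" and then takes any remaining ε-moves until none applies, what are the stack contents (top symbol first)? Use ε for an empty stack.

VY$

(q0, 0101011, $)
  read 0, top $: go to q2, push Y$ → (q2, 101011, Y$)
  read 1, top Y: go to q1, push ε → (q1, 01011, $)
  read 0, top $: go to q2, push $ → (q2, 1011, $)
  read 1, top $: go to q0, push Y$ → (q0, 011, Y$)
  read 0, top Y: go to q1, push YY → (q1, 11, YY$)
  read 1, top Y: go to q1, push V → (q1, 1, VY$)
  read 1, top V: go to q2, push V → (q2, ε, VY$)
All input consumed in state q2 with stack VY$.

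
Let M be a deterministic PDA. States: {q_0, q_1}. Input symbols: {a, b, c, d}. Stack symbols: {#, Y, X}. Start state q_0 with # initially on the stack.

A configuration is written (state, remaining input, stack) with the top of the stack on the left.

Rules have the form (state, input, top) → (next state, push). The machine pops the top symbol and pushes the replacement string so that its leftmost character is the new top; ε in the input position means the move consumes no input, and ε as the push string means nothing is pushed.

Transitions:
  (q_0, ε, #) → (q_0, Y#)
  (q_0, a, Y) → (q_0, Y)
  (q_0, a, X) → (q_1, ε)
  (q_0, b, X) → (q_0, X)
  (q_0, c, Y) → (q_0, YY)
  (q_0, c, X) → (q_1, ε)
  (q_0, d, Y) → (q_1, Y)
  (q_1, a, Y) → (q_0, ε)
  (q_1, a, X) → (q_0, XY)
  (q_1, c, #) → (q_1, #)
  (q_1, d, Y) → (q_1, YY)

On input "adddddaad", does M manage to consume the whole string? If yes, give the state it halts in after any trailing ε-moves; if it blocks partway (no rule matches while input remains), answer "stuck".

q_1

(q_0, adddddaad, #) ⊢ (q_0, adddddaad, Y#) ⊢ (q_0, dddddaad, Y#) ⊢ (q_1, ddddaad, Y#) ⊢ (q_1, dddaad, YY#) ⊢ (q_1, ddaad, YYY#) ⊢ (q_1, daad, YYYY#) ⊢ (q_1, aad, YYYYY#) ⊢ (q_0, ad, YYYY#) ⊢ (q_0, d, YYYY#) ⊢ (q_1, ε, YYYY#)
All input consumed; M is in state q_1.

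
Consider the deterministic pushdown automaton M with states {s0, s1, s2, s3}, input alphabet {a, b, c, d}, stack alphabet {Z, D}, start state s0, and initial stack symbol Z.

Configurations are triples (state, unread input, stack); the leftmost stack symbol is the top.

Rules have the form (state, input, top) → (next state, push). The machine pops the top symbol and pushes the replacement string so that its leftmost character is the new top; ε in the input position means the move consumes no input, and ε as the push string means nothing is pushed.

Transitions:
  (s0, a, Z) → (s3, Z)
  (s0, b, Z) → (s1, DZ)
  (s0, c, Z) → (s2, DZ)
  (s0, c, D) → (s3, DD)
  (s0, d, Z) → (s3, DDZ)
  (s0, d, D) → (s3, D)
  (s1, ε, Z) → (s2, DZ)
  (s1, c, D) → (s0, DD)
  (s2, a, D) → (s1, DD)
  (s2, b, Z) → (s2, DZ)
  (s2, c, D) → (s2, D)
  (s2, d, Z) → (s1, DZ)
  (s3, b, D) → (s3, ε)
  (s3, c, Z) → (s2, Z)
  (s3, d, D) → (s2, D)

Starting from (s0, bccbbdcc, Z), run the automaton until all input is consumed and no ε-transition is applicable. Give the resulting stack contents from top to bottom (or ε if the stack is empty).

(s0, bccbbdcc, Z)
  read b, top Z: go to s1, push DZ → (s1, ccbbdcc, DZ)
  read c, top D: go to s0, push DD → (s0, cbbdcc, DDZ)
  read c, top D: go to s3, push DD → (s3, bbdcc, DDDZ)
  read b, top D: go to s3, push ε → (s3, bdcc, DDZ)
  read b, top D: go to s3, push ε → (s3, dcc, DZ)
  read d, top D: go to s2, push D → (s2, cc, DZ)
  read c, top D: go to s2, push D → (s2, c, DZ)
  read c, top D: go to s2, push D → (s2, ε, DZ)
All input consumed in state s2 with stack DZ.

DZ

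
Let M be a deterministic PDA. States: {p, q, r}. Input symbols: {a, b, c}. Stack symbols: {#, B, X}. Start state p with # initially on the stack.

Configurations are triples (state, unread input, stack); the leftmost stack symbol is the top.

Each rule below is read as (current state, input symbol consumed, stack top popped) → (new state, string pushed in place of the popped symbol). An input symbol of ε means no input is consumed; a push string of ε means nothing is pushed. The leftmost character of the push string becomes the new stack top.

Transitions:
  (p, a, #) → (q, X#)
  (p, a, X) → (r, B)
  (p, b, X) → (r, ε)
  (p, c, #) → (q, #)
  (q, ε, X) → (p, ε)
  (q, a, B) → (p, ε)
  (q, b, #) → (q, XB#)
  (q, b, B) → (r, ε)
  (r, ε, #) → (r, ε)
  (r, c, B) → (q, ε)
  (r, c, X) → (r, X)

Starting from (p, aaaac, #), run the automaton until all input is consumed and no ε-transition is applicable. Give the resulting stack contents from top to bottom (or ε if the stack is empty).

#

(p, aaaac, #) ⊢ (q, aaac, X#) ⊢ (p, aaac, #) ⊢ (q, aac, X#) ⊢ (p, aac, #) ⊢ (q, ac, X#) ⊢ (p, ac, #) ⊢ (q, c, X#) ⊢ (p, c, #) ⊢ (q, ε, #)
All input consumed in state q with stack #.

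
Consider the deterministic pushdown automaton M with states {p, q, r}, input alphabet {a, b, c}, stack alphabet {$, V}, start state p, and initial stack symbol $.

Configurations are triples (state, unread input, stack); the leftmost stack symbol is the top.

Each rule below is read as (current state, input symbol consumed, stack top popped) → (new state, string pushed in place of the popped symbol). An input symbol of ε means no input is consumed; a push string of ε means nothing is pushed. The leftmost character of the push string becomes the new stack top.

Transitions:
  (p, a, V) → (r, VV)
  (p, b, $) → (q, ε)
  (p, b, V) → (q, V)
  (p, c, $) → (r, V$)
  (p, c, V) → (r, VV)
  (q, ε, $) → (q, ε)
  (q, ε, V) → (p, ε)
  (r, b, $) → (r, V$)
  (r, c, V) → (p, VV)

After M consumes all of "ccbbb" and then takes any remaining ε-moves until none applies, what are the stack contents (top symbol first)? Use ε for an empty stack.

(p, ccbbb, $)
  read c, top $: go to r, push V$ → (r, cbbb, V$)
  read c, top V: go to p, push VV → (p, bbb, VV$)
  read b, top V: go to q, push V → (q, bb, VV$)
  ε-move, top V: go to p, push ε → (p, bb, V$)
  read b, top V: go to q, push V → (q, b, V$)
  ε-move, top V: go to p, push ε → (p, b, $)
  read b, top $: go to q, push ε → (q, ε, ε)
All input consumed in state q with stack ε.

ε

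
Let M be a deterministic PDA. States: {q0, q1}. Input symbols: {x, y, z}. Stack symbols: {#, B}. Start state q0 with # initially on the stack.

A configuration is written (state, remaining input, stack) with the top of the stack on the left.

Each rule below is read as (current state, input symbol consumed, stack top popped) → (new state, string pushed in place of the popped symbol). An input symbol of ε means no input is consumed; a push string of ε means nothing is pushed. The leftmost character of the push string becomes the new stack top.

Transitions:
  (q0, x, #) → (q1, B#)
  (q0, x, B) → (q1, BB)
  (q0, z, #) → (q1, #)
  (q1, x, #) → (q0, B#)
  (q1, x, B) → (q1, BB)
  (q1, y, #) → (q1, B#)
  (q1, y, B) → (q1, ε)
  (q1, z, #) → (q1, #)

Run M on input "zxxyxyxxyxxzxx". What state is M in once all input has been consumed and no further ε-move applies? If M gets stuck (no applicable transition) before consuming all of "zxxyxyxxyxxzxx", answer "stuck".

(q0, zxxyxyxxyxxzxx, #) ⊢ (q1, xxyxyxxyxxzxx, #) ⊢ (q0, xyxyxxyxxzxx, B#) ⊢ (q1, yxyxxyxxzxx, BB#) ⊢ (q1, xyxxyxxzxx, B#) ⊢ (q1, yxxyxxzxx, BB#) ⊢ (q1, xxyxxzxx, B#) ⊢ (q1, xyxxzxx, BB#) ⊢ (q1, yxxzxx, BBB#) ⊢ (q1, xxzxx, BB#) ⊢ (q1, xzxx, BBB#) ⊢ (q1, zxx, BBBB#)
No transition for (q1, z, top B); M blocks with input zxx remaining.

stuck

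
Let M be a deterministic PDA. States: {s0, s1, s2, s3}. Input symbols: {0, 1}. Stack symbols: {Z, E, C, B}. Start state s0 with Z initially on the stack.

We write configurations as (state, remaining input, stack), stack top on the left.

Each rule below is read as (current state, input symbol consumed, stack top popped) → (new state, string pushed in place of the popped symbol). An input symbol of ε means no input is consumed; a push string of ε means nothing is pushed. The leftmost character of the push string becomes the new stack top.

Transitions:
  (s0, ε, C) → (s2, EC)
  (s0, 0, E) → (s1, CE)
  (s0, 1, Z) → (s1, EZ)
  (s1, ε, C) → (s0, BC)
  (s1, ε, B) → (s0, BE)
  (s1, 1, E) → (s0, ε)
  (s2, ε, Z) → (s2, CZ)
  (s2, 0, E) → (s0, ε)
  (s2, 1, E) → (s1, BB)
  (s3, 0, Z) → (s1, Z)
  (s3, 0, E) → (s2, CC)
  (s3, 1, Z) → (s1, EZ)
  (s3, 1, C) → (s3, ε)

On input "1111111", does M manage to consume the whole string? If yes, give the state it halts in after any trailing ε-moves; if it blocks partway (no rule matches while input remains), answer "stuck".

s1

(s0, 1111111, Z) ⊢ (s1, 111111, EZ) ⊢ (s0, 11111, Z) ⊢ (s1, 1111, EZ) ⊢ (s0, 111, Z) ⊢ (s1, 11, EZ) ⊢ (s0, 1, Z) ⊢ (s1, ε, EZ)
All input consumed; M is in state s1.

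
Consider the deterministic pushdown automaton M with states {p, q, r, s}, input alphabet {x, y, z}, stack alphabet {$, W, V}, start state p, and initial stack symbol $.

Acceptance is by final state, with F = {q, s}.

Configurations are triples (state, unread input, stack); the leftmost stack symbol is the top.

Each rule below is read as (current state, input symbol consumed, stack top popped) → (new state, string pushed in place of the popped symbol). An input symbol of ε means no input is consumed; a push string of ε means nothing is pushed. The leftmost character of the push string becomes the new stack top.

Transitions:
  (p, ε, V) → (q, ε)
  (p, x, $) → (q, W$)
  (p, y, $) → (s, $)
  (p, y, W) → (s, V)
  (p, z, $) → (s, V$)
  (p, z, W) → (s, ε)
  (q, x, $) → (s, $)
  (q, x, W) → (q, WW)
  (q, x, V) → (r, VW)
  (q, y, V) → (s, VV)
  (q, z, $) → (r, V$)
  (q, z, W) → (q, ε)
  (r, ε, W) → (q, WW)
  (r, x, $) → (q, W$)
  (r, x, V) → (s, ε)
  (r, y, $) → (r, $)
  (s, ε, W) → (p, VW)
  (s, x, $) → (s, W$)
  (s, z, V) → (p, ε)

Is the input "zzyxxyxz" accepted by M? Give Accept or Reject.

(p, zzyxxyxz, $) ⊢ (s, zyxxyxz, V$) ⊢ (p, yxxyxz, $) ⊢ (s, xxyxz, $) ⊢ (s, xyxz, W$) ⊢ (p, xyxz, VW$) ⊢ (q, xyxz, W$) ⊢ (q, yxz, WW$)
No transition applies at (q, yxz, WW$); input not fully consumed.

Reject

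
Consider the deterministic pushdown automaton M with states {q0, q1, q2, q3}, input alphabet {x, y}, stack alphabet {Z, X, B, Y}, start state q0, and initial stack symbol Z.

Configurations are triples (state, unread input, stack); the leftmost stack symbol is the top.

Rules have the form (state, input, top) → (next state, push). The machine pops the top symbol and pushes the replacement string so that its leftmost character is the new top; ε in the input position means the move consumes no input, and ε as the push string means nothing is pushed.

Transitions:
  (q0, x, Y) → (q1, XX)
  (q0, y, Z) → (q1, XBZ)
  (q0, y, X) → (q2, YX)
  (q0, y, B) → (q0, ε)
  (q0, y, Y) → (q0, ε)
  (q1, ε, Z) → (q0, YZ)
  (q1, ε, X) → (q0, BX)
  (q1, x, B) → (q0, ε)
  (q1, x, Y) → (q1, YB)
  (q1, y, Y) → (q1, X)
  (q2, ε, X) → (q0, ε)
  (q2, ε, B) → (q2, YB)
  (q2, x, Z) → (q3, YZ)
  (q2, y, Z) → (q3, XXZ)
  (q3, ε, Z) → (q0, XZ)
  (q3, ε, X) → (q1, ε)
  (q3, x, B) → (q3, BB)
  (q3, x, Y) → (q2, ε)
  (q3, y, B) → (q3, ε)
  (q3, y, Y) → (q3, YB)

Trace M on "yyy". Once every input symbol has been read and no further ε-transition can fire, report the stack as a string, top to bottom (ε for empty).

YXBZ

(q0, yyy, Z)
  read y, top Z: go to q1, push XBZ → (q1, yy, XBZ)
  ε-move, top X: go to q0, push BX → (q0, yy, BXBZ)
  read y, top B: go to q0, push ε → (q0, y, XBZ)
  read y, top X: go to q2, push YX → (q2, ε, YXBZ)
All input consumed in state q2 with stack YXBZ.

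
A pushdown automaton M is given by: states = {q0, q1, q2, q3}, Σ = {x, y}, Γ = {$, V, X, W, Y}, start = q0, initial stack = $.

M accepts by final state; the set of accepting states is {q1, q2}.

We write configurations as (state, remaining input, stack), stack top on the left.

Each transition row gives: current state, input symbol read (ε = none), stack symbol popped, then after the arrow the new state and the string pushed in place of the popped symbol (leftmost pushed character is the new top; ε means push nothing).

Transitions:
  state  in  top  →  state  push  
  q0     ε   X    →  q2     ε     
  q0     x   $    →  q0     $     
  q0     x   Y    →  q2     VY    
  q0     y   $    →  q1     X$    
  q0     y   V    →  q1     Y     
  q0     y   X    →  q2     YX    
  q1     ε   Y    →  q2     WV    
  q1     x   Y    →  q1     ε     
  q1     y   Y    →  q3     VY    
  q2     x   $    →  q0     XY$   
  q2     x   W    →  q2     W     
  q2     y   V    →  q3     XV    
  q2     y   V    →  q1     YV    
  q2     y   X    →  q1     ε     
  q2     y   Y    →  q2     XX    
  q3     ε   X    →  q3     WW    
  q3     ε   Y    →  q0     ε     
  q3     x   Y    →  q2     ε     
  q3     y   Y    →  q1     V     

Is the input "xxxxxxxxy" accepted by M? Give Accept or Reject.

Accept

One accepting computation: (q0, xxxxxxxxy, $) ⊢ (q0, xxxxxxxy, $) ⊢ (q0, xxxxxxy, $) ⊢ (q0, xxxxxy, $) ⊢ (q0, xxxxy, $) ⊢ (q0, xxxy, $) ⊢ (q0, xxy, $) ⊢ (q0, xy, $) ⊢ (q0, y, $) ⊢ (q1, ε, X$)
All input consumed and state q1 ∈ F.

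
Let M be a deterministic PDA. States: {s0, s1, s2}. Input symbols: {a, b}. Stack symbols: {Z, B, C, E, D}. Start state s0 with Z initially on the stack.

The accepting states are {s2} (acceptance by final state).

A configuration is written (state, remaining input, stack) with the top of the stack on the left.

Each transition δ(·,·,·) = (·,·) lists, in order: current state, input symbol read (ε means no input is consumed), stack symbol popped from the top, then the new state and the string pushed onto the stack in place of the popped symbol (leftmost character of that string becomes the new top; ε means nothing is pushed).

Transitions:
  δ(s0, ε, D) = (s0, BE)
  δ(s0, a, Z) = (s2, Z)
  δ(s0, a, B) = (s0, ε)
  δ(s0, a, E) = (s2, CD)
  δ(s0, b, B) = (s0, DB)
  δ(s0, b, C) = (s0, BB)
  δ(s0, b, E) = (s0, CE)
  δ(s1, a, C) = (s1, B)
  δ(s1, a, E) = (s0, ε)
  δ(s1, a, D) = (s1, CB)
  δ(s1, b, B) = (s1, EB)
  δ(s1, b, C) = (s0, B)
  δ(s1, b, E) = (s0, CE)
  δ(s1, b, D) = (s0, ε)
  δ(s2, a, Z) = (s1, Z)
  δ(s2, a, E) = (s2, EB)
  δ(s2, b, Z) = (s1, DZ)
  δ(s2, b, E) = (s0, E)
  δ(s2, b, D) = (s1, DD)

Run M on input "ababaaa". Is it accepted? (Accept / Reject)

Accept

(s0, ababaaa, Z)
  read a, top Z: go to s2, push Z → (s2, babaaa, Z)
  read b, top Z: go to s1, push DZ → (s1, abaaa, DZ)
  read a, top D: go to s1, push CB → (s1, baaa, CBZ)
  read b, top C: go to s0, push B → (s0, aaa, BBZ)
  read a, top B: go to s0, push ε → (s0, aa, BZ)
  read a, top B: go to s0, push ε → (s0, a, Z)
  read a, top Z: go to s2, push Z → (s2, ε, Z)
All input consumed; state s2 ∈ F.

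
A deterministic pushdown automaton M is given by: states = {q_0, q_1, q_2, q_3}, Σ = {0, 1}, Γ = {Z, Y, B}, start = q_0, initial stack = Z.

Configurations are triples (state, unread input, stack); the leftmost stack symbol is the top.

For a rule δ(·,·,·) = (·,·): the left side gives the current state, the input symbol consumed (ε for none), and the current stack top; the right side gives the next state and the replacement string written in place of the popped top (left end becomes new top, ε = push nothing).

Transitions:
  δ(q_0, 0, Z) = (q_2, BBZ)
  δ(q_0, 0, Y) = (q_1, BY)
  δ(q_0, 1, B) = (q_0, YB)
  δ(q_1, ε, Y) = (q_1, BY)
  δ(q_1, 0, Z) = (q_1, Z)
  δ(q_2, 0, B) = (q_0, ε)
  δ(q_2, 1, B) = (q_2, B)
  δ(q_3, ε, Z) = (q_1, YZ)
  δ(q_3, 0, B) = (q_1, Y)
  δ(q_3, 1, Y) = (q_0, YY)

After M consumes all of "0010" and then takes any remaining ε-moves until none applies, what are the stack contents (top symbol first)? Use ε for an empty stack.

(q_0, 0010, Z) ⊢ (q_2, 010, BBZ) ⊢ (q_0, 10, BZ) ⊢ (q_0, 0, YBZ) ⊢ (q_1, ε, BYBZ)
All input consumed in state q_1 with stack BYBZ.

BYBZ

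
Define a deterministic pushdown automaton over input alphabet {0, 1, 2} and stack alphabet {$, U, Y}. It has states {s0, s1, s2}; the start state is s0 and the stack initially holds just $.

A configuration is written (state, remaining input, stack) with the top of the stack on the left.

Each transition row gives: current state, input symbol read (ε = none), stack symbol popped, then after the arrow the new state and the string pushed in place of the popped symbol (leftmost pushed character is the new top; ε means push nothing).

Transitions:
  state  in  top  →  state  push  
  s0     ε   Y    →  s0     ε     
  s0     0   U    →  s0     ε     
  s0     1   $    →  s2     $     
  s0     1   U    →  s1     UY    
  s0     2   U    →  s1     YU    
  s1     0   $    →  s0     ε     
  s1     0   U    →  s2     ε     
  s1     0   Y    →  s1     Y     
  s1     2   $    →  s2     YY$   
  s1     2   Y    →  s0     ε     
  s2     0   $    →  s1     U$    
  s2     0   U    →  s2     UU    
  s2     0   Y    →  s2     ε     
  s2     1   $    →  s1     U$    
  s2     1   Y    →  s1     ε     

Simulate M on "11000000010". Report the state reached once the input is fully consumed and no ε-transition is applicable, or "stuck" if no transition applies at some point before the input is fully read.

s2

(s0, 11000000010, $) ⊢ (s2, 1000000010, $) ⊢ (s1, 000000010, U$) ⊢ (s2, 00000010, $) ⊢ (s1, 0000010, U$) ⊢ (s2, 000010, $) ⊢ (s1, 00010, U$) ⊢ (s2, 0010, $) ⊢ (s1, 010, U$) ⊢ (s2, 10, $) ⊢ (s1, 0, U$) ⊢ (s2, ε, $)
All input consumed; M is in state s2.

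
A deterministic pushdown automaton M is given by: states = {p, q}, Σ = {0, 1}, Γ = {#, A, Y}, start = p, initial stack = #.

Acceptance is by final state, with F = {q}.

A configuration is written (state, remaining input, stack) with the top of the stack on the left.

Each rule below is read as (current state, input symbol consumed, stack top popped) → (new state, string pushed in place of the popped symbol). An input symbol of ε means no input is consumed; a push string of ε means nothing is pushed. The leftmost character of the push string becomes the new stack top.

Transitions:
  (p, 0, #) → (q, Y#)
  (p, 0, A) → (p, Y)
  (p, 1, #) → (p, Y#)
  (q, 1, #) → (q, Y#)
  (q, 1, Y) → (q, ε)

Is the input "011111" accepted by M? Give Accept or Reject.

(p, 011111, #)
  read 0, top #: go to q, push Y# → (q, 11111, Y#)
  read 1, top Y: go to q, push ε → (q, 1111, #)
  read 1, top #: go to q, push Y# → (q, 111, Y#)
  read 1, top Y: go to q, push ε → (q, 11, #)
  read 1, top #: go to q, push Y# → (q, 1, Y#)
  read 1, top Y: go to q, push ε → (q, ε, #)
All input consumed; state q ∈ F.

Accept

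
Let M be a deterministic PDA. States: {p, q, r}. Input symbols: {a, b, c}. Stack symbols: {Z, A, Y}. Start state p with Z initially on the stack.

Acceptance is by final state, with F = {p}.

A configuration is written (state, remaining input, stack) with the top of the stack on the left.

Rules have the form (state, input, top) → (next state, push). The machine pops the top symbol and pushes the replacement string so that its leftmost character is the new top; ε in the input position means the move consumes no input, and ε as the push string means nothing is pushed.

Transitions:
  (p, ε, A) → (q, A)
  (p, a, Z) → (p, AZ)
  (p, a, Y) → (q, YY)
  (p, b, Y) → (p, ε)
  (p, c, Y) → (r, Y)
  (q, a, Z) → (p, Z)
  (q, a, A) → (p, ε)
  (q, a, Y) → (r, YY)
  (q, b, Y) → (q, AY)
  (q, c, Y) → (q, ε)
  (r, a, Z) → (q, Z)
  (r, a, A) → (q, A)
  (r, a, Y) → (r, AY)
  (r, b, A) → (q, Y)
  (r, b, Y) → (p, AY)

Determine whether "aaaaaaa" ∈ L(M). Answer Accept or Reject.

(p, aaaaaaa, Z)
  read a, top Z: go to p, push AZ → (p, aaaaaa, AZ)
  ε-move, top A: go to q, push A → (q, aaaaaa, AZ)
  read a, top A: go to p, push ε → (p, aaaaa, Z)
  read a, top Z: go to p, push AZ → (p, aaaa, AZ)
  ε-move, top A: go to q, push A → (q, aaaa, AZ)
  read a, top A: go to p, push ε → (p, aaa, Z)
  read a, top Z: go to p, push AZ → (p, aa, AZ)
  ε-move, top A: go to q, push A → (q, aa, AZ)
  read a, top A: go to p, push ε → (p, a, Z)
  read a, top Z: go to p, push AZ → (p, ε, AZ)
All input consumed; state p ∈ F.

Accept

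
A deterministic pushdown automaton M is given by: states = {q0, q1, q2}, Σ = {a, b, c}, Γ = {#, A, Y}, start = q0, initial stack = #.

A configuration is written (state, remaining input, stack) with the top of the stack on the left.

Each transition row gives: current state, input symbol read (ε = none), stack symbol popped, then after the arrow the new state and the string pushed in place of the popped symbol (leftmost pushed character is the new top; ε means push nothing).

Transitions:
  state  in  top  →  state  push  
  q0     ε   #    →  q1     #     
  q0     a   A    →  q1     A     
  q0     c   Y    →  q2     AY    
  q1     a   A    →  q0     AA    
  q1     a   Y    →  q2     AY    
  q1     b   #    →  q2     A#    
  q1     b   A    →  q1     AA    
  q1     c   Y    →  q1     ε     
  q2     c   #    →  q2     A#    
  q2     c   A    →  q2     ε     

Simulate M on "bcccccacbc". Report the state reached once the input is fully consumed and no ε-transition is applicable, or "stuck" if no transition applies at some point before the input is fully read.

stuck

(q0, bcccccacbc, #)
  ε-move, top #: go to q1, push # → (q1, bcccccacbc, #)
  read b, top #: go to q2, push A# → (q2, cccccacbc, A#)
  read c, top A: go to q2, push ε → (q2, ccccacbc, #)
  read c, top #: go to q2, push A# → (q2, cccacbc, A#)
  read c, top A: go to q2, push ε → (q2, ccacbc, #)
  read c, top #: go to q2, push A# → (q2, cacbc, A#)
  read c, top A: go to q2, push ε → (q2, acbc, #)
No transition for (q2, a, top #); M blocks with input acbc remaining.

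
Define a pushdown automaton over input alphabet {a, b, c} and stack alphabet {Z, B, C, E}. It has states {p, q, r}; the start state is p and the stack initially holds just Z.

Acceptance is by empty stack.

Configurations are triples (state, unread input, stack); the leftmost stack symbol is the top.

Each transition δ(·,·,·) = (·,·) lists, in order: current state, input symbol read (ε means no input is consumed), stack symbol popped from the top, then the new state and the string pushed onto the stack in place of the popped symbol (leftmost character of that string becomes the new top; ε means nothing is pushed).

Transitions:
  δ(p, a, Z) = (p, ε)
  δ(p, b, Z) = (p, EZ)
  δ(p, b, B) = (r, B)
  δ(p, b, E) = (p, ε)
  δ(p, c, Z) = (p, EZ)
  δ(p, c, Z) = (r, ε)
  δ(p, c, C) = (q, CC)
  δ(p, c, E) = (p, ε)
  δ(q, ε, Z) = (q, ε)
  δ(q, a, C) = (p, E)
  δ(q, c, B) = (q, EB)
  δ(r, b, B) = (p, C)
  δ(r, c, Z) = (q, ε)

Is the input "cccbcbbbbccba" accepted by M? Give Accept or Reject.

One accepting computation: (p, cccbcbbbbccba, Z) ⊢ (p, ccbcbbbbccba, EZ) ⊢ (p, cbcbbbbccba, Z) ⊢ (p, bcbbbbccba, EZ) ⊢ (p, cbbbbccba, Z) ⊢ (p, bbbbccba, EZ) ⊢ (p, bbbccba, Z) ⊢ (p, bbccba, EZ) ⊢ (p, bccba, Z) ⊢ (p, ccba, EZ) ⊢ (p, cba, Z) ⊢ (p, ba, EZ) ⊢ (p, a, Z) ⊢ (p, ε, ε)
All input consumed and the stack is empty.

Accept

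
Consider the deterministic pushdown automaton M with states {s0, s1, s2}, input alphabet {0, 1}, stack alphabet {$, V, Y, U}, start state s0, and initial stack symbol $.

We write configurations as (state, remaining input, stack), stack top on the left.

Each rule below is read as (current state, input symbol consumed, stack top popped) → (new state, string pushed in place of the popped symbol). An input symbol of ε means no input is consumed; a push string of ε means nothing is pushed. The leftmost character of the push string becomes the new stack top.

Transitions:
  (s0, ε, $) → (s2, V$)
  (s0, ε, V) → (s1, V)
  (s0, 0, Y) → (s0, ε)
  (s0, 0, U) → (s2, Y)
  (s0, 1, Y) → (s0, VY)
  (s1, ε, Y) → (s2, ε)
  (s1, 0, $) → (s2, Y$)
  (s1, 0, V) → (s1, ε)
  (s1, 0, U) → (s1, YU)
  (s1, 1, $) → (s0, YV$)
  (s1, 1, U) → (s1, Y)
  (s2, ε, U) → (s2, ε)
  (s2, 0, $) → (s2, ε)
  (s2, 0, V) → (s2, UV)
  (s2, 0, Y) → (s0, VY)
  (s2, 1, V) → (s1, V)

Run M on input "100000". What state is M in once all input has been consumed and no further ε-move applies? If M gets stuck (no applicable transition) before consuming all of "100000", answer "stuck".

s2

(s0, 100000, $)
  ε-move, top $: go to s2, push V$ → (s2, 100000, V$)
  read 1, top V: go to s1, push V → (s1, 00000, V$)
  read 0, top V: go to s1, push ε → (s1, 0000, $)
  read 0, top $: go to s2, push Y$ → (s2, 000, Y$)
  read 0, top Y: go to s0, push VY → (s0, 00, VY$)
  ε-move, top V: go to s1, push V → (s1, 00, VY$)
  read 0, top V: go to s1, push ε → (s1, 0, Y$)
  ε-move, top Y: go to s2, push ε → (s2, 0, $)
  read 0, top $: go to s2, push ε → (s2, ε, ε)
All input consumed; M is in state s2.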